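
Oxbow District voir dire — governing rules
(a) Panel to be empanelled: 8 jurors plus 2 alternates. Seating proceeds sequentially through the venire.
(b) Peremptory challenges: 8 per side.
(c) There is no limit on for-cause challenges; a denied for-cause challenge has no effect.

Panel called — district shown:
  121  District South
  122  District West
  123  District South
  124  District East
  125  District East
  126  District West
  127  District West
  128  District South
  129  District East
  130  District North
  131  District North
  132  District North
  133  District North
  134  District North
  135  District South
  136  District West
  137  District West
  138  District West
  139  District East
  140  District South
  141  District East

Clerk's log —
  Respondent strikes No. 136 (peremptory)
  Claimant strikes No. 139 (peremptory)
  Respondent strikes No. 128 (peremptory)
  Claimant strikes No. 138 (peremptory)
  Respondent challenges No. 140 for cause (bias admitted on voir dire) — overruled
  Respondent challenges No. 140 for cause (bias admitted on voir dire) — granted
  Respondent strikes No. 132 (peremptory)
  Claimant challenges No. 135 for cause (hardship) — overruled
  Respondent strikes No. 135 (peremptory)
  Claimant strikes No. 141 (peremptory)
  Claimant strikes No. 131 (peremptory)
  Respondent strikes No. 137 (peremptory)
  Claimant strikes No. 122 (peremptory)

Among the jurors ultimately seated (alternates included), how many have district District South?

Removed: #122, #128, #131, #132, #135, #136, #137, #138, #139, #140, #141.
Seated (10 incl. alternates): #121, #123, #124, #125, #126, #127, #129, #130, #133, #134.
Of those, in District South: #121, #123 → 2.

2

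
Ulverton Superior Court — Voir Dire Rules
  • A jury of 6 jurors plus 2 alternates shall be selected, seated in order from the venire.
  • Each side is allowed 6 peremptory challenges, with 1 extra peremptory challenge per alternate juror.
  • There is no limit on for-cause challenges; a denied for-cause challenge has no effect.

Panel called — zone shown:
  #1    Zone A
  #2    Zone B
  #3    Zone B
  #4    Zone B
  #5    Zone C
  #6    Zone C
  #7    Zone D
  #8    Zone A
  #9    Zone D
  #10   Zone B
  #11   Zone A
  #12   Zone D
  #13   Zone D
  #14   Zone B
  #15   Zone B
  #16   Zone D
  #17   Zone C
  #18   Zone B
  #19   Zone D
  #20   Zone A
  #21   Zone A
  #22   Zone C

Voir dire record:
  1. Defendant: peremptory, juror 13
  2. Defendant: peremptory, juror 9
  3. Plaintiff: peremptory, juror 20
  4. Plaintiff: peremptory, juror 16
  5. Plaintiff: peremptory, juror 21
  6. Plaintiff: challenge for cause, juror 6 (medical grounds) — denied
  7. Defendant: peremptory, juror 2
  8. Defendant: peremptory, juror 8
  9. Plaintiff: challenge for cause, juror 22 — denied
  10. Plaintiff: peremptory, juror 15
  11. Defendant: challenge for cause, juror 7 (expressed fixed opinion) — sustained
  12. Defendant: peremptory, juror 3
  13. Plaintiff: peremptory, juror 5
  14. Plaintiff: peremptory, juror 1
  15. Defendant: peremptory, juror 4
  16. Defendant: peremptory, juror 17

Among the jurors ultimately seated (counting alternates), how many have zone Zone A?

1

Removed: #1, #2, #3, #4, #5, #7, #8, #9, #13, #15, #16, #17, #20, #21.
Seated (8 incl. alternates): #6, #10, #11, #12, #14, #18, #19, #22.
Of those, in Zone A: #11 → 1.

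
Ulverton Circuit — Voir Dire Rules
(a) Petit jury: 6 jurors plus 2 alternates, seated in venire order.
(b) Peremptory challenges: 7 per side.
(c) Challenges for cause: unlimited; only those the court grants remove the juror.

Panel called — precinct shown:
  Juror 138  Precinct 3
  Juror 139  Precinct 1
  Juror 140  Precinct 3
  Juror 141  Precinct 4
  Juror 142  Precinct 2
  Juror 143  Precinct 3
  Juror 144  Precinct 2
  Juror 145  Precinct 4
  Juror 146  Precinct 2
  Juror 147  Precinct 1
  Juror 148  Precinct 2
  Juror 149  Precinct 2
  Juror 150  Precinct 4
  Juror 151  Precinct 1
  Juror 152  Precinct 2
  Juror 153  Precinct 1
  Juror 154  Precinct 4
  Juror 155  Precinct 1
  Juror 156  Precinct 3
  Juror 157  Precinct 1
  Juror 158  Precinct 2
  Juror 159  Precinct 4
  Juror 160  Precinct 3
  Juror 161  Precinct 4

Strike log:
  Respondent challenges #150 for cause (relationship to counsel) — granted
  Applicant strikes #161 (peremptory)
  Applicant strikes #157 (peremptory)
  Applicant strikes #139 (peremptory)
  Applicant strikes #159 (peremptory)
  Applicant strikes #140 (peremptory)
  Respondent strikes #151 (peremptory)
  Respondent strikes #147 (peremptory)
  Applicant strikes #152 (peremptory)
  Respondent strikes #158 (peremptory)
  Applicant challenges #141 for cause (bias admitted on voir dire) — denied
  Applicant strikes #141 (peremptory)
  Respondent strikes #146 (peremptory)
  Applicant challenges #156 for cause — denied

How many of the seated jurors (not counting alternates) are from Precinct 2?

Removed: #139, #140, #141, #146, #147, #150, #151, #152, #157, #158, #159, #161.
Seated jurors 1–6: #138, #142, #143, #144, #145, #148 (alternates #149, #153 not counted).
Of those, in Precinct 2: #142, #144, #148 → 3.

3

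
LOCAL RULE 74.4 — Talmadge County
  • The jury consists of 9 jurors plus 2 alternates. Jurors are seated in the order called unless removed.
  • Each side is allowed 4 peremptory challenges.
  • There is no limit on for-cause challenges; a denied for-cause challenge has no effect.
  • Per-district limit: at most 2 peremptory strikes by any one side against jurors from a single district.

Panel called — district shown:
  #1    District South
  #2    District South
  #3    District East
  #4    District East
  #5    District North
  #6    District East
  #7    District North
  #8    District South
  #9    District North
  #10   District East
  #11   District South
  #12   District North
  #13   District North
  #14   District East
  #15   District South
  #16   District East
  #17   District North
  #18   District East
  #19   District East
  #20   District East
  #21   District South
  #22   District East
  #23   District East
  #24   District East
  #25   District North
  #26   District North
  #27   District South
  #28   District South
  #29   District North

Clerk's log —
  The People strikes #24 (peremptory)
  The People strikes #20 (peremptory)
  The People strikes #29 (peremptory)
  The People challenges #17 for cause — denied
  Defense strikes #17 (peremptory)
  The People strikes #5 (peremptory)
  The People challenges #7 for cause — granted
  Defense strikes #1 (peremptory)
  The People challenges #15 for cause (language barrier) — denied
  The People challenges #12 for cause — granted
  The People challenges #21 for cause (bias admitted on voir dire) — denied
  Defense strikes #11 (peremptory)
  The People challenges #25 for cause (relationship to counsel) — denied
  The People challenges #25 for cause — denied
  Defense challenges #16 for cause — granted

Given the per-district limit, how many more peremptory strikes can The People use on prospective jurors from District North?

The People peremptories so far: #24, #20, #29, #5 — 4 of 4 used, 0 left overall.
Against District North: #29, #5 — 2 used; per-district cap 2 leaves 0.
Binding limit: min(0, 0) = 0.

0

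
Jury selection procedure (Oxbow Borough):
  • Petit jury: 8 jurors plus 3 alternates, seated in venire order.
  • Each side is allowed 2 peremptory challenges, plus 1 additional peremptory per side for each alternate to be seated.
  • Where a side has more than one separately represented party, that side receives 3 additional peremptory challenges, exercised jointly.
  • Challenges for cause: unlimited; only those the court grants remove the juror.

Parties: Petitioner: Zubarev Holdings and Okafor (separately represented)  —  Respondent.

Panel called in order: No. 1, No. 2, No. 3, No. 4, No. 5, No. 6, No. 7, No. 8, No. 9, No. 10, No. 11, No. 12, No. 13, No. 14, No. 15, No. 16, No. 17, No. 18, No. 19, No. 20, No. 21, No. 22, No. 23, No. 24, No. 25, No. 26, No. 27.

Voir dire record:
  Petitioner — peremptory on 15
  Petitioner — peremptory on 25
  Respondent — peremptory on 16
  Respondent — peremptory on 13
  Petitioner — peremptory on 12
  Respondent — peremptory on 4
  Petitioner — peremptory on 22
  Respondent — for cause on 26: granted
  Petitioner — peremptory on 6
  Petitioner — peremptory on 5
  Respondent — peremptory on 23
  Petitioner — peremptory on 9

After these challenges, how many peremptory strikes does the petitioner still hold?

Petitioner allotment: 2 base + 1 × 3 alternates + 3 multi-party = 8.
Petitioner peremptories used: #15, #25, #12, #22, #6, #5, #9 — 7.
Remaining: 8 − 7 = 1.

1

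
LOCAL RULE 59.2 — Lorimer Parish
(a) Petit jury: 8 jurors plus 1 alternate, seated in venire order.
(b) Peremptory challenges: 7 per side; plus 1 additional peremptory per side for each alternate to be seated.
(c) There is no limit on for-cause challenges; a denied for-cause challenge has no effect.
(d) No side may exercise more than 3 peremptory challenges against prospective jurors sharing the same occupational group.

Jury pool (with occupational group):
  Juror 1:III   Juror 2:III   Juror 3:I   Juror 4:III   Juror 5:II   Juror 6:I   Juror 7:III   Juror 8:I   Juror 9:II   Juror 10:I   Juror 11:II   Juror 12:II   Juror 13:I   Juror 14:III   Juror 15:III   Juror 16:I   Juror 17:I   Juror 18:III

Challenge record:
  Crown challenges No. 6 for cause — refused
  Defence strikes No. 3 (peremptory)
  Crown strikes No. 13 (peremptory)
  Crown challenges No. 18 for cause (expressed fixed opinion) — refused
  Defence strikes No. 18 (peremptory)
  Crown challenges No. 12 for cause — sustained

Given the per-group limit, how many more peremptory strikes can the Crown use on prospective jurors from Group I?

Crown peremptories so far: #13 — 1 of 8 used, 7 left overall.
Against Group I: #13 — 1 used; per-group cap 3 leaves 2.
Binding limit: min(7, 2) = 2.

2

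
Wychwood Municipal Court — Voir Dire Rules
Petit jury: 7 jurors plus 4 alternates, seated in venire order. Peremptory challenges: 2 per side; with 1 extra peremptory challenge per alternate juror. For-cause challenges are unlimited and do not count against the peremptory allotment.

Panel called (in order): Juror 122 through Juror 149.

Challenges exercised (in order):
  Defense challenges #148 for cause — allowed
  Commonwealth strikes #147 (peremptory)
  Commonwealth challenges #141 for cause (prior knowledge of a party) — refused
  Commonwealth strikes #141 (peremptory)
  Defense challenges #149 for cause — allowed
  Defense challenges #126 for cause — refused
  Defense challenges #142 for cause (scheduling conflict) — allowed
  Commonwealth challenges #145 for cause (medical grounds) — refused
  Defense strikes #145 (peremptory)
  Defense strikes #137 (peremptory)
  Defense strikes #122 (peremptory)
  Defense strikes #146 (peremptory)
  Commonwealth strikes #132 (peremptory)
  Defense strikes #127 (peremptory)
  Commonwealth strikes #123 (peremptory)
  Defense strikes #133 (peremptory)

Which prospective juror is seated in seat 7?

131

Removed: #122, #123, #127, #132, #133, #137, #141, #142, #145, #146, #147, #148, #149. (#126 stays — for-cause denied.)
Seating in order: seats 1–7 → #124, #125, #126, #128, #129, #130, #131; alternates → #134, #135, #136, #138.
So seat 7 is #131.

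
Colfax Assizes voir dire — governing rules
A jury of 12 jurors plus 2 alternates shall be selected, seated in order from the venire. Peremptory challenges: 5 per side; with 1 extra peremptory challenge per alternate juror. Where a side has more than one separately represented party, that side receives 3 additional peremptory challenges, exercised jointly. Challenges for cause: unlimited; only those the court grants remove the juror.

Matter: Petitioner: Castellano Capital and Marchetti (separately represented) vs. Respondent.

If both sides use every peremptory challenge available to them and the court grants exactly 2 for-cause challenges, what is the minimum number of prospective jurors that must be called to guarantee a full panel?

Seats to fill: 12 + 2 alternates = 14.
Peremptories — Petitioner: 5 + 1×2 + 3 = 10; Respondent: 5 + 1×2 = 7; total 17.
For-cause removals: 2.
Minimum venire: 14 + 17 + 2 = 33.

33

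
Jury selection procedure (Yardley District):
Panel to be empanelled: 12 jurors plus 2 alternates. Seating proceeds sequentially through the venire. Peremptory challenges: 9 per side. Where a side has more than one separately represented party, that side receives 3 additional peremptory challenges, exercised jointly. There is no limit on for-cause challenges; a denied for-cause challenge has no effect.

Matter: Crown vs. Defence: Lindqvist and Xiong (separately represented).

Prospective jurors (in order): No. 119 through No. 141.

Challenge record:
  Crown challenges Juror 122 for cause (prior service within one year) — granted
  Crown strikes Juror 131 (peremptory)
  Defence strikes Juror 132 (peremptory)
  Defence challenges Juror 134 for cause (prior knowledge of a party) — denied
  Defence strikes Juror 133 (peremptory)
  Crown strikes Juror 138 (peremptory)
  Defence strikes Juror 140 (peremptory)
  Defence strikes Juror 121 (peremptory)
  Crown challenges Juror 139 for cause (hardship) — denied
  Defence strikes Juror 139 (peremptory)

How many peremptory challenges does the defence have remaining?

7

Defence allotment: 9 base + 3 multi-party = 12.
Defence peremptories used: #132, #133, #140, #121, #139 — 5 (the for-cause on #134 doesn't count).
Remaining: 12 − 5 = 7.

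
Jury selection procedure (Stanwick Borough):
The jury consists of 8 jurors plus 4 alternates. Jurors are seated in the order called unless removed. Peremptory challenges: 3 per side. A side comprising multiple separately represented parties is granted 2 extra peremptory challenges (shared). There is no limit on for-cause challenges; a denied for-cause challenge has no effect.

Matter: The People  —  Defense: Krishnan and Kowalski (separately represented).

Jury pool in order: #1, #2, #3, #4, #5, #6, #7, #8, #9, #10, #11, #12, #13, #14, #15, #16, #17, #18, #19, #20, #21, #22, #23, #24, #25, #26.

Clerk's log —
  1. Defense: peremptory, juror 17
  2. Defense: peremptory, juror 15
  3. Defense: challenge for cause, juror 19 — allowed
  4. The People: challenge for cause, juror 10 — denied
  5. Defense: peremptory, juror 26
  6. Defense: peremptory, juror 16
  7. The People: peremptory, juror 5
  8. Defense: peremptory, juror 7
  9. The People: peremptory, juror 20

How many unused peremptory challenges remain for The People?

1

The People allotment: 3.
The People peremptories used: #5, #20 — 2 (the for-cause on #10 doesn't count).
Remaining: 3 − 2 = 1.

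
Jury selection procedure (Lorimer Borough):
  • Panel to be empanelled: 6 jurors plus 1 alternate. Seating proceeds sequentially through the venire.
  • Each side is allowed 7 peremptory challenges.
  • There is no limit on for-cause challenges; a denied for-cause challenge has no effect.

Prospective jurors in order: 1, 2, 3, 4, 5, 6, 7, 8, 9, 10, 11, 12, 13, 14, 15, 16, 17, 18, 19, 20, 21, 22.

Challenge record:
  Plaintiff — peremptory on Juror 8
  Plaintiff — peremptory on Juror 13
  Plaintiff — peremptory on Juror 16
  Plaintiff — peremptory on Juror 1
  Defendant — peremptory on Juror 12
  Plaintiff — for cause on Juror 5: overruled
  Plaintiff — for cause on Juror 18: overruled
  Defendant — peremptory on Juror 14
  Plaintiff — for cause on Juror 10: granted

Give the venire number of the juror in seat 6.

7

Removed: #1, #8, #10, #12, #13, #14, #16. (#5, #18 stay — for-cause denied.)
Seating in order: seats 1–6 → #2, #3, #4, #5, #6, #7; alternates → #9.
So seat 6 is #7.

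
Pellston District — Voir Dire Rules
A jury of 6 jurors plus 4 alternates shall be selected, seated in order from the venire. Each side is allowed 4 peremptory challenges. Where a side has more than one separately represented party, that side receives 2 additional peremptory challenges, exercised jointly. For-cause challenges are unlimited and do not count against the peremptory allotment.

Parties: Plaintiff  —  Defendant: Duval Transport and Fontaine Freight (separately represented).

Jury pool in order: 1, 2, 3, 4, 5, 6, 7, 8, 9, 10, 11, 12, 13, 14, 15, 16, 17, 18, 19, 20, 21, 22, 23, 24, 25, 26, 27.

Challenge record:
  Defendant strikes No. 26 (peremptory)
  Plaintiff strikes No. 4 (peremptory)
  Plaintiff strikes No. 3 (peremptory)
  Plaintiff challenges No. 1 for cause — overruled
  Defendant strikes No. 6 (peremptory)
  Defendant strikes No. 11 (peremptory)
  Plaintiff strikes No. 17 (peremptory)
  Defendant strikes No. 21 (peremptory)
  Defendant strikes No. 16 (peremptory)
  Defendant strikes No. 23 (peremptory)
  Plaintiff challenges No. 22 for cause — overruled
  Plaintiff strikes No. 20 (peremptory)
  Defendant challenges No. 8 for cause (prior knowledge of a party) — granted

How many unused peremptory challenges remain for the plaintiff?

Plaintiff allotment: 4.
Plaintiff peremptories used: #4, #3, #17, #20 — 4 (for-cause on #1, #22 don't count).
Remaining: 4 − 4 = 0.

0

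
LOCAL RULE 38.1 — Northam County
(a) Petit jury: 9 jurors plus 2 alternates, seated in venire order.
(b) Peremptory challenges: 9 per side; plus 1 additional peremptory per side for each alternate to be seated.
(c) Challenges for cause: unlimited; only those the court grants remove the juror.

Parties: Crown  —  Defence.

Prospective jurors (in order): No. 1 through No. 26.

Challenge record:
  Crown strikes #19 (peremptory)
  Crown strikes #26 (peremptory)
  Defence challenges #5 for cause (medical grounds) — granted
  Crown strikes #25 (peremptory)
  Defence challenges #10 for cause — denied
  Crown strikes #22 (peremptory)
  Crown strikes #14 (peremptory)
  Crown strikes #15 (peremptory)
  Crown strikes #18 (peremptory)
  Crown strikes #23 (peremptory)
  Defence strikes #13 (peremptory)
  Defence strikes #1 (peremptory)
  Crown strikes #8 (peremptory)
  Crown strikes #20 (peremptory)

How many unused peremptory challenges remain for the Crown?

1

Crown allotment: 9 base + 1 × 2 alternates = 11.
Crown peremptories used: #19, #26, #25, #22, #14, #15, #18, #23, #8, #20 — 10.
Remaining: 11 − 10 = 1.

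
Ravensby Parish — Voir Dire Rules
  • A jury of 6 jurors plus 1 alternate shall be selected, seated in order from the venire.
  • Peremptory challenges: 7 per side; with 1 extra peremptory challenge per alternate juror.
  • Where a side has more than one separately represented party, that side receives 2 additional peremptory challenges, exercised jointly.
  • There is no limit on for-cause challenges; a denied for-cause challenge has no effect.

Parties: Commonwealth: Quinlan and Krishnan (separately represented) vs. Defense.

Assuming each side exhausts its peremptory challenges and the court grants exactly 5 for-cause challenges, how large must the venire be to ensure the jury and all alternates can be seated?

Seats to fill: 6 + 1 alternates = 7.
Peremptories — Commonwealth: 7 + 1×1 + 2 = 10; Defense: 7 + 1×1 = 8; total 18.
For-cause removals: 5.
Minimum venire: 7 + 18 + 5 = 30.

30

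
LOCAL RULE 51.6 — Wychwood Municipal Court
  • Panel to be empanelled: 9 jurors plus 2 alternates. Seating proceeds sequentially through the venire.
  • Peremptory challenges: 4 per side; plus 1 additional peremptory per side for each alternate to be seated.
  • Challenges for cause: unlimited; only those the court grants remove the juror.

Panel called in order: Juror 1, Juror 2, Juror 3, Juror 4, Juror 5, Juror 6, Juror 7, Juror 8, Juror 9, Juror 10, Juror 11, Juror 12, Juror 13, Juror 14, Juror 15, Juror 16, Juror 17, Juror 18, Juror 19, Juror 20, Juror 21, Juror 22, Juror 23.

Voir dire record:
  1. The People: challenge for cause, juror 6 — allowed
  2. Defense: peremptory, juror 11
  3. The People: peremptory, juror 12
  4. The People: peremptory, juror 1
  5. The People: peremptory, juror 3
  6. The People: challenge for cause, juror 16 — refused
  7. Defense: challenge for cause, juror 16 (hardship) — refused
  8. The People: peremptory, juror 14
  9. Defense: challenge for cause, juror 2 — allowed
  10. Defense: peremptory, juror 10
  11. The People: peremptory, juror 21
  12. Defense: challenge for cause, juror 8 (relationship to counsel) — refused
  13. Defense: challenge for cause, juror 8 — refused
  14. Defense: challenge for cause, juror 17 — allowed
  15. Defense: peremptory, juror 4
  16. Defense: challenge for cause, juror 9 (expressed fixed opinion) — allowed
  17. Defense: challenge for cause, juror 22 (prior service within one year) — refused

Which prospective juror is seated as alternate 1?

22

Removed: #1, #2, #3, #4, #6, #9, #10, #11, #12, #14, #17, #21. (#8, #16, #22 stay — for-cause denied.)
Seating in order: seats 1–9 → #5, #7, #8, #13, #15, #16, #18, #19, #20; alternates → #22, #23.
So alternate 1 is #22.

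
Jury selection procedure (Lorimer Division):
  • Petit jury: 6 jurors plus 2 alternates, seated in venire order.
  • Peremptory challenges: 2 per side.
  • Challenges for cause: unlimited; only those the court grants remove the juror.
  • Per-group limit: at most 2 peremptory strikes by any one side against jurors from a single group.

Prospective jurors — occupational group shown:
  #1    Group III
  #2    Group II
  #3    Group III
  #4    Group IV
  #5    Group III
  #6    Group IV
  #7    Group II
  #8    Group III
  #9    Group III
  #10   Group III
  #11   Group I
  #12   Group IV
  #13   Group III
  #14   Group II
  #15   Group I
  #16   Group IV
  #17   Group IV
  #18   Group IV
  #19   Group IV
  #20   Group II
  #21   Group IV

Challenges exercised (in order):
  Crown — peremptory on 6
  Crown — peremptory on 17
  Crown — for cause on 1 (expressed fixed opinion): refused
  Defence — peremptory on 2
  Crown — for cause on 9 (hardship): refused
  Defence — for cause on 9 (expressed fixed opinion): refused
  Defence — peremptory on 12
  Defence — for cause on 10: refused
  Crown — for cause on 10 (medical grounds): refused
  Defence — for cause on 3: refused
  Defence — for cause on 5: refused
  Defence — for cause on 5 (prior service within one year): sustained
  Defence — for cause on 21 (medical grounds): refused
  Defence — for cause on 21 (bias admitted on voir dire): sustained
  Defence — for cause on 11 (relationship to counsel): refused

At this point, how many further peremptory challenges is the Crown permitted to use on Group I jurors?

Crown peremptories so far: #6, #17 — 2 of 2 used, 0 left overall.
Against Group I: none yet — per-group cap 2 leaves 2.
Binding limit: min(0, 2) = 0.

0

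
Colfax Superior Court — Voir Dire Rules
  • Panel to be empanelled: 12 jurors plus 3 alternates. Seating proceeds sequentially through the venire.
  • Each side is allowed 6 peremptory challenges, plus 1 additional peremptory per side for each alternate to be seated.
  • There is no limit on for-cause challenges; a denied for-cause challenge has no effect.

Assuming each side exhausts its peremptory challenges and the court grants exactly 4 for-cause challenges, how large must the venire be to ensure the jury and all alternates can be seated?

37

Seats to fill: 12 + 3 alternates = 15.
Peremptories: 6 + 1×3 = 9 per side × 2 sides = 18.
For-cause removals: 4.
Minimum venire: 15 + 18 + 4 = 37.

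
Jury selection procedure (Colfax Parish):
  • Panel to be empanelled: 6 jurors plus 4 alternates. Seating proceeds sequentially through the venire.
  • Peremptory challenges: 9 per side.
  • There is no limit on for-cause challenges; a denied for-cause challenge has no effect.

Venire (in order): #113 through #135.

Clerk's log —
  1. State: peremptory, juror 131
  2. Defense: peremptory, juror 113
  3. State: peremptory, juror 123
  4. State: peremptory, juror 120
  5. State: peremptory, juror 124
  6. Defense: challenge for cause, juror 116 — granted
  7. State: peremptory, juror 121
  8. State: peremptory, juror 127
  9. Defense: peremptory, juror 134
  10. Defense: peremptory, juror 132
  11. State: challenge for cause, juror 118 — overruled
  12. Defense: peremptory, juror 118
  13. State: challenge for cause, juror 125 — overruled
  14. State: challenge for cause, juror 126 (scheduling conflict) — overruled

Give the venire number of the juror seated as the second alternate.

Removed: #113, #116, #118, #120, #121, #123, #124, #127, #131, #132, #134. (#125, #126 stay — for-cause denied.)
Filling seats in venire order through position 8: #114, #115, #117, #119, #122, #125, #126, #128.
So alternate 2 is #128.

128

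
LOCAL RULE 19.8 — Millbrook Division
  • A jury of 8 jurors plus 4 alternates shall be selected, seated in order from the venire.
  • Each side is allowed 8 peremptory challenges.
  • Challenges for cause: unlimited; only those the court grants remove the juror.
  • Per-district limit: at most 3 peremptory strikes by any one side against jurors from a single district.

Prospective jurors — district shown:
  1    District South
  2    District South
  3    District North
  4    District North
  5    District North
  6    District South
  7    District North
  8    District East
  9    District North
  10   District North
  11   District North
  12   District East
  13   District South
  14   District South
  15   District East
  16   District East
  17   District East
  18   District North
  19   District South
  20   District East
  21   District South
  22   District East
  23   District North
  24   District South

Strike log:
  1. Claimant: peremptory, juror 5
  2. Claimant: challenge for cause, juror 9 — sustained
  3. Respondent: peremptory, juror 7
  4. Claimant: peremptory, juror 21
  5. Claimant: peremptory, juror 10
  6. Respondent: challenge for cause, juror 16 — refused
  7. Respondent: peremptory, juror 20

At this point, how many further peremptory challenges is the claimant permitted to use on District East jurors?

3

Claimant peremptories so far: #5, #21, #10 — 3 of 8 used, 5 left overall.
Against District East: none yet — per-district cap 3 leaves 3.
Binding limit: min(5, 3) = 3.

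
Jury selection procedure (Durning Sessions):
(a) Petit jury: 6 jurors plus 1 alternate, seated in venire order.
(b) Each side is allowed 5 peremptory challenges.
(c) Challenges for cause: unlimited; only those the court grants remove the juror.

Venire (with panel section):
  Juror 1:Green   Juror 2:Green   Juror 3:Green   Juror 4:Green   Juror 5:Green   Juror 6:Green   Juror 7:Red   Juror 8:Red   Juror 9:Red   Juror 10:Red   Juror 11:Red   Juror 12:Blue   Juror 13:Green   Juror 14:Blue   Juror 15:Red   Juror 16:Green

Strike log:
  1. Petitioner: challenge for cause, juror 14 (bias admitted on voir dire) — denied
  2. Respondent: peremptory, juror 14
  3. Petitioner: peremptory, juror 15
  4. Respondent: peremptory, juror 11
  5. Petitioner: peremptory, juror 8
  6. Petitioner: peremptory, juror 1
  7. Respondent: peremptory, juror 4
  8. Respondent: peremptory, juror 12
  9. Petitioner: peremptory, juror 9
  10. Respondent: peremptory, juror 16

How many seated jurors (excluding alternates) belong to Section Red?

2

Removed: #1, #4, #8, #9, #11, #12, #14, #15, #16.
Seated jurors 1–6: #2, #3, #5, #6, #7, #10 (alternates #13 not counted).
Of those, in Section Red: #7, #10 → 2.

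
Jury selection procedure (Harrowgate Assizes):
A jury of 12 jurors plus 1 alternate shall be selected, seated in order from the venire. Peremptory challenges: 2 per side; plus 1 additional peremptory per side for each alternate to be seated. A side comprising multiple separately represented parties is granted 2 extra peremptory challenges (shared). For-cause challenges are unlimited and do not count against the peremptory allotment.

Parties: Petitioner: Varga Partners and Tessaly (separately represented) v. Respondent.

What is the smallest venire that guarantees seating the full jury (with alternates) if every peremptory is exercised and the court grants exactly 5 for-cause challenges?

Seats to fill: 12 + 1 alternates = 13.
Peremptories — Petitioner: 2 + 1×1 + 2 = 5; Respondent: 2 + 1×1 = 3; total 8.
For-cause removals: 5.
Minimum venire: 13 + 8 + 5 = 26.

26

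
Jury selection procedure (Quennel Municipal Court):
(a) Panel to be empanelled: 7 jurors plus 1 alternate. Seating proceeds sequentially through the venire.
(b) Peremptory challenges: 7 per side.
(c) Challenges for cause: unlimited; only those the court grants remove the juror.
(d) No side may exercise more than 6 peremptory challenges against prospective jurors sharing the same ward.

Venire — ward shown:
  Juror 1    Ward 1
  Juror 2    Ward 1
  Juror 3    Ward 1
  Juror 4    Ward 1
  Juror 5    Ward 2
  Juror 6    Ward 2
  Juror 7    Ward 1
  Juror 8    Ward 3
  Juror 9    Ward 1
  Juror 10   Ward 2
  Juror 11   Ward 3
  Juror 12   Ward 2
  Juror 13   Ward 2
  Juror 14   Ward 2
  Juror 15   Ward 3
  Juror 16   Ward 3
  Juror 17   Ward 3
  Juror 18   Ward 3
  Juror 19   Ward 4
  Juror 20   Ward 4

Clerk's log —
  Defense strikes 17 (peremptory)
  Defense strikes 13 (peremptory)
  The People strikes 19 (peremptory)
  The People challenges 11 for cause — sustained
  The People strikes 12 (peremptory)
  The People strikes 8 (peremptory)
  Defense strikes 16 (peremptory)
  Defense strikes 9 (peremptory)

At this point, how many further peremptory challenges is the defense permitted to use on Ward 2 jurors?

Defense peremptories so far: #17, #13, #16, #9 — 4 of 7 used, 3 left overall.
Against Ward 2: #13 — 1 used; per-ward cap 6 leaves 5.
Binding limit: min(3, 5) = 3.

3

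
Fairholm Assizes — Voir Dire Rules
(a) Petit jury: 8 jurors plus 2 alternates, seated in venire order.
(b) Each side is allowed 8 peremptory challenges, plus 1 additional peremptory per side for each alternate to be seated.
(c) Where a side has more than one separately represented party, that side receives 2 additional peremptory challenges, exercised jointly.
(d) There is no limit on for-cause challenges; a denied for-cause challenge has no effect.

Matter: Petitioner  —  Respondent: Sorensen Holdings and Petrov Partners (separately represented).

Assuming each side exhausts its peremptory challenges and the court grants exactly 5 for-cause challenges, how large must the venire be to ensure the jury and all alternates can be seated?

Seats to fill: 8 + 2 alternates = 10.
Peremptories — Petitioner: 8 + 1×2 = 10; Respondent: 8 + 1×2 + 2 = 12; total 22.
For-cause removals: 5.
Minimum venire: 10 + 22 + 5 = 37.

37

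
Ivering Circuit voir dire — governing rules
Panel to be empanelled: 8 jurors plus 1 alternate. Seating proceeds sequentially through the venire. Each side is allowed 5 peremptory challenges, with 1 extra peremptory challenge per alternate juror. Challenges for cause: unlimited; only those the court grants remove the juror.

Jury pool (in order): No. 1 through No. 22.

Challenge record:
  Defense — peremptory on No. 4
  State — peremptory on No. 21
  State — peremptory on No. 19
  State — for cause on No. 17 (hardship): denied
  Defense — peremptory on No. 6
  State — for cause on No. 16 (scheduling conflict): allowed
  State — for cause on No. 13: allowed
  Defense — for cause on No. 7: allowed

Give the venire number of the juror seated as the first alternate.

Removed: #4, #6, #7, #13, #16, #19, #21. (#17 stays — for-cause denied.)
Seating in order: seats 1–8 → #1, #2, #3, #5, #8, #9, #10, #11; alternates → #12.
So alternate 1 is #12.

12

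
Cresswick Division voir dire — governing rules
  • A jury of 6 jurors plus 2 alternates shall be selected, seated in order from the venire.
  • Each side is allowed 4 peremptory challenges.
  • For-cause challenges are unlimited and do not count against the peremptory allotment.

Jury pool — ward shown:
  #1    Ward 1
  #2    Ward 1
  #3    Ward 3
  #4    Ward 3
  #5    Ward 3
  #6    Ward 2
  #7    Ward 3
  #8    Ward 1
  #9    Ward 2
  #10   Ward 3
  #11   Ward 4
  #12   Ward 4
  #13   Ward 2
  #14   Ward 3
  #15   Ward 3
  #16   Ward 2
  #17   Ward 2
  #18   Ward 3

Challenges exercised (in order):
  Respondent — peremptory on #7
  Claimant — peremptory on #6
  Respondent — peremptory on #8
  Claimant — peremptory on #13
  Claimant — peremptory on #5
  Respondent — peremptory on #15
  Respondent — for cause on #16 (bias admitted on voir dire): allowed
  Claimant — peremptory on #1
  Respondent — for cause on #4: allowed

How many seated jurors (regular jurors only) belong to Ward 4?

2

Removed: #1, #4, #5, #6, #7, #8, #13, #15, #16.
Seated jurors 1–6: #2, #3, #9, #10, #11, #12 (alternates #14, #17 not counted).
Of those, in Ward 4: #11, #12 → 2.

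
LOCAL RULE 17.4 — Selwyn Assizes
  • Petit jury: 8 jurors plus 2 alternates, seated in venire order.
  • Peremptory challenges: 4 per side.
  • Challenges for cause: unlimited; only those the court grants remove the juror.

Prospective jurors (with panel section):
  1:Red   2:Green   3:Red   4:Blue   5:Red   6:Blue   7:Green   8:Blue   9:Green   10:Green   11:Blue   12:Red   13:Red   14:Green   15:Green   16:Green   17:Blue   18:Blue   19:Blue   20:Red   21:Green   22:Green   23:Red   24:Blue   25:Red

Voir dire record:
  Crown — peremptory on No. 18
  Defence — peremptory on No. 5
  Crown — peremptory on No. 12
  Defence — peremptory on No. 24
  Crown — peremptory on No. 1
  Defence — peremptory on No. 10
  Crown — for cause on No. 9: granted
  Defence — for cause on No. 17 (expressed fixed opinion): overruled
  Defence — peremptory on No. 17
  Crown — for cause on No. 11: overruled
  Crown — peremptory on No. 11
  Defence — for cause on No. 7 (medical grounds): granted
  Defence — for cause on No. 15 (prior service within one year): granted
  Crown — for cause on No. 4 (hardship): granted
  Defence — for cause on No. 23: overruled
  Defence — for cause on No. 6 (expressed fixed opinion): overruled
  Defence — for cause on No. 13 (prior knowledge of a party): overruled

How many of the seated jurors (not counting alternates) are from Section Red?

Removed: #1, #4, #5, #7, #9, #10, #11, #12, #15, #17, #18, #24.
Seated jurors 1–8: #2, #3, #6, #8, #13, #14, #16, #19 (alternates #20, #21 not counted).
Of those, in Section Red: #3, #13 → 2.

2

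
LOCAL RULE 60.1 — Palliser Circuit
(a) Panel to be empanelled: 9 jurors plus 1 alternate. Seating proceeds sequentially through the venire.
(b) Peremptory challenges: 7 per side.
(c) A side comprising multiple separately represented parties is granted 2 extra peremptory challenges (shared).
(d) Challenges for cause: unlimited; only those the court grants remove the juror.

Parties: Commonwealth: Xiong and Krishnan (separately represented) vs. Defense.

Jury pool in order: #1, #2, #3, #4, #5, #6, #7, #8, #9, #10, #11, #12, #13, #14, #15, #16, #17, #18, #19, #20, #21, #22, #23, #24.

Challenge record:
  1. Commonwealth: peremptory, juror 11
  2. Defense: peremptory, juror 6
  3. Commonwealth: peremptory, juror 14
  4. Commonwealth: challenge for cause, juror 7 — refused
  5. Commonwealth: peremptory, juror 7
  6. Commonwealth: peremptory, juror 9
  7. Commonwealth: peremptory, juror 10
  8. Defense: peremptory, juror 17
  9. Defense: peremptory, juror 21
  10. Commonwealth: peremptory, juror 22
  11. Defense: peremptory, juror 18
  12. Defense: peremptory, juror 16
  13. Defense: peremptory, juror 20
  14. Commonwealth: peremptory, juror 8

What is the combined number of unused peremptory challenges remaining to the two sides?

3

Commonwealth allotment: 7 base + 2 multi-party = 9. Defense allotment: 7.
Commonwealth peremptories used: #11, #14, #7, #9, #10, #22, #8 — 7 (the for-cause on #7 doesn't count).
Defense peremptories used: #6, #17, #21, #18, #16, #20 — 6.
Remaining: (9 − 7) + (7 − 6) = 3.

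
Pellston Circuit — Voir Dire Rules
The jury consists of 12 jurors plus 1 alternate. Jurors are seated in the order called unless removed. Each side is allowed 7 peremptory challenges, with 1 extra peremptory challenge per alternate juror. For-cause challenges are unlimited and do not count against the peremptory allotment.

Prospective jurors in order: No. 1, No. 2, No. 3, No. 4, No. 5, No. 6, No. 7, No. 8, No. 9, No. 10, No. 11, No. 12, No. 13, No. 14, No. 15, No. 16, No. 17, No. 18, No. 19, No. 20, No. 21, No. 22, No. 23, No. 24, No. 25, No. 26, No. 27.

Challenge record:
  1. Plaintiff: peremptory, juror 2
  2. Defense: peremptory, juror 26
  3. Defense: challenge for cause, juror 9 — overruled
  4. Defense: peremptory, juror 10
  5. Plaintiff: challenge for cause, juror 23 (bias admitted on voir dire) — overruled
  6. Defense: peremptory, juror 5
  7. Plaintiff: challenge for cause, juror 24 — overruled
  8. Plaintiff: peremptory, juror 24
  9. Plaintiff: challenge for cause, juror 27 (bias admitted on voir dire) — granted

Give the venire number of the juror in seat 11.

Removed: #2, #5, #10, #24, #26, #27. (#9, #23 stay — for-cause denied.)
Seating in order: seats 1–12 → #1, #3, #4, #6, #7, #8, #9, #11, #12, #13, #14, #15; alternates → #16.
So seat 11 is #14.

14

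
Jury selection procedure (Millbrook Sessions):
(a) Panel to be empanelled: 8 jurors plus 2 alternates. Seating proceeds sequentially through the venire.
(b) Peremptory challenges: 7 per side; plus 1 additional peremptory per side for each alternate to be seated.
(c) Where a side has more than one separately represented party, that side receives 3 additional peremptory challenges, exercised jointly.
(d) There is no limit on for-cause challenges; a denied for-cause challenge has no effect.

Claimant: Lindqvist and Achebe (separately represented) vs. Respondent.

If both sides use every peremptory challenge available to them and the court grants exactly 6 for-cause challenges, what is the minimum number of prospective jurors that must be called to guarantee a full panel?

Seats to fill: 8 + 2 alternates = 10.
Peremptories — Claimant: 7 + 1×2 + 3 = 12; Respondent: 7 + 1×2 = 9; total 21.
For-cause removals: 6.
Minimum venire: 10 + 21 + 6 = 37.

37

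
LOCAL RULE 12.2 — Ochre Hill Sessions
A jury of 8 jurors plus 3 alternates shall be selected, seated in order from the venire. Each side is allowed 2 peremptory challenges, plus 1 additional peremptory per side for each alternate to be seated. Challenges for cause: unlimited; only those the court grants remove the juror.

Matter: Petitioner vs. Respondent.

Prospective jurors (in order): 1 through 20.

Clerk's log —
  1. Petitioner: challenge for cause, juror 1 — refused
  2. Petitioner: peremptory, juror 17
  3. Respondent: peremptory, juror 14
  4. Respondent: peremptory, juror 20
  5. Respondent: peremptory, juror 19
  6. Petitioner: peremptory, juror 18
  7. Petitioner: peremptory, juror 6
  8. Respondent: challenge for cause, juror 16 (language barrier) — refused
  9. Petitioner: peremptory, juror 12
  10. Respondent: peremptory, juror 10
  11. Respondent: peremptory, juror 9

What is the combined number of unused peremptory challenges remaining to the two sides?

Petitioner allotment: 2 base + 1 × 3 alternates = 5. Respondent allotment: 2 base + 1 × 3 alternates = 5.
Petitioner peremptories used: #17, #18, #6, #12 — 4 (the for-cause on #1 doesn't count).
Respondent peremptories used: #14, #20, #19, #10, #9 — 5 (the for-cause on #16 doesn't count).
Remaining: (5 − 4) + (5 − 5) = 1.

1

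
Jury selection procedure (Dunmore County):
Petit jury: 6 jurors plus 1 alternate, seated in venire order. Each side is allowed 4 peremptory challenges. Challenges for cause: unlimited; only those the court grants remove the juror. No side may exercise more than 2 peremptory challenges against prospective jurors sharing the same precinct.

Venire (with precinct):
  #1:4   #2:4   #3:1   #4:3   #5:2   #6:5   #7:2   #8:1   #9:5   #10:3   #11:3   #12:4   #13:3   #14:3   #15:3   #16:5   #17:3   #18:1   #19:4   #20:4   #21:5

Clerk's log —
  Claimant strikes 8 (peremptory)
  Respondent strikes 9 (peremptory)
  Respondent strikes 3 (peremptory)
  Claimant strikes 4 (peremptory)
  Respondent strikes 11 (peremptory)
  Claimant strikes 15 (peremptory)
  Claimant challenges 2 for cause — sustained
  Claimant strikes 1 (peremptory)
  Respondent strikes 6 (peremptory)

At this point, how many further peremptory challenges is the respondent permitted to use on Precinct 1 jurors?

0

Respondent peremptories so far: #9, #3, #11, #6 — 4 of 4 used, 0 left overall.
Against Precinct 1: #3 — 1 used; per-precinct cap 2 leaves 1.
Binding limit: min(0, 1) = 0.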